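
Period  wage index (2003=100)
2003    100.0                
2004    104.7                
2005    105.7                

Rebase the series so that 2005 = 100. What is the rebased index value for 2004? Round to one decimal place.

Rebased(2004) = 104.7 / 105.7 × 100 = 99.0539

99.1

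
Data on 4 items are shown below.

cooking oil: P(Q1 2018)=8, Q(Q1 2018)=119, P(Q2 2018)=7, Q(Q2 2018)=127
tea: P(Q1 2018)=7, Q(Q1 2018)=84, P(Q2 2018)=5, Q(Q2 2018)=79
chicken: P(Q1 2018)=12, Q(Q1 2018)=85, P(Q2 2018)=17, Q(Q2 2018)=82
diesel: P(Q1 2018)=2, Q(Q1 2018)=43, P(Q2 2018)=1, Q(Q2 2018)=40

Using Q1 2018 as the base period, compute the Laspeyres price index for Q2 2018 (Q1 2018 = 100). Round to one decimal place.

Laspeyres price index uses base-period quantities as weights.
ΣP(Q2 2018)·Q(Q1 2018) = 7×119 + 5×84 + 17×85 + 1×43 = 833 + 420 + 1445 + 43 = 2741
ΣP(Q1 2018)·Q(Q1 2018) = 8×119 + 7×84 + 12×85 + 2×43 = 952 + 588 + 1020 + 86 = 2646
Index = 2741 / 2646 × 100 = 103.5903

103.6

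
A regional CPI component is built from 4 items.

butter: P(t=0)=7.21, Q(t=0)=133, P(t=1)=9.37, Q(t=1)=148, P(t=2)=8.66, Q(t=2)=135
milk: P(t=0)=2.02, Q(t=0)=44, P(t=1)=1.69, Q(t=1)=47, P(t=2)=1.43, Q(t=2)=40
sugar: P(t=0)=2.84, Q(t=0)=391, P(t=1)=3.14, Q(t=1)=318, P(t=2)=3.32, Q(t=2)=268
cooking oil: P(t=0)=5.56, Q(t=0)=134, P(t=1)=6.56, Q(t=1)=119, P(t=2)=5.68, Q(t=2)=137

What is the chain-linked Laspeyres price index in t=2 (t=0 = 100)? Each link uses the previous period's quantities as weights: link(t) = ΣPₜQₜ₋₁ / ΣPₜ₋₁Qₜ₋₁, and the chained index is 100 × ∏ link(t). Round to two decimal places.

Link t=0→t=1:
ΣP(t=1)Q(t=0) = 9.37×133 + 1.69×44 + 3.14×391 + 6.56×134 = 1246.21 + 74.36 + 1227.74 + 879.04 = 3427.35
ΣP(t=0)Q(t=0) = 7.21×133 + 2.02×44 + 2.84×391 + 5.56×134 = 958.93 + 88.88 + 1110.44 + 745.04 = 2903.29
link = 3427.35/2903.29 = 1.180506
Link t=1→t=2:
ΣP(t=2)Q(t=1) = 8.66×148 + 1.43×47 + 3.32×318 + 5.68×119 = 1281.68 + 67.21 + 1055.76 + 675.92 = 3080.57
ΣP(t=1)Q(t=1) = 9.37×148 + 1.69×47 + 3.14×318 + 6.56×119 = 1386.76 + 79.43 + 998.52 + 780.64 = 3245.35
link = 3080.57/3245.35 = 0.949226
Chained index = 100 × 1.180506 × 0.949226 = 112.0566

112.06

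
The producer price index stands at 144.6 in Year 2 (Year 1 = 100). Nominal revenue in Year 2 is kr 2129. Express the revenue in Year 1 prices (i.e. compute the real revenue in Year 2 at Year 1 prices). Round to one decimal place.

Real = Nominal ÷ (Index/100) = 2129 ÷ (144.6/100)
     = 2129 ÷ 1.446 = 1472.3375

1472.3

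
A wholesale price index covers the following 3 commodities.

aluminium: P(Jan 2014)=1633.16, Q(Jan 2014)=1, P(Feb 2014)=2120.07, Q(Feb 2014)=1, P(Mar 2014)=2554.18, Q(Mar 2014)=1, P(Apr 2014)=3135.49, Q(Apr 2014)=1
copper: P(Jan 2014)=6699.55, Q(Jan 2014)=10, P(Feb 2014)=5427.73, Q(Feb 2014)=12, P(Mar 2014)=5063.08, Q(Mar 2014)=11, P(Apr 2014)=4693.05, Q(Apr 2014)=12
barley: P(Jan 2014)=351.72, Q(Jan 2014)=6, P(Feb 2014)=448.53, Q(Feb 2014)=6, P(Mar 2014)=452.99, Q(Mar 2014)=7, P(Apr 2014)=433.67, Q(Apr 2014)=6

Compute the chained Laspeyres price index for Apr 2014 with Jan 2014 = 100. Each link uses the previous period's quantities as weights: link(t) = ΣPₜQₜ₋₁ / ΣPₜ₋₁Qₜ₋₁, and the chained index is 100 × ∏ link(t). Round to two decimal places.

Link Jan 2014→Feb 2014:
ΣP(Feb 2014)Q(Jan 2014) = 2120.07×1 + 5427.73×10 + 448.53×6 = 2120.07 + 54277.3 + 2691.18 = 59088.55
ΣP(Jan 2014)Q(Jan 2014) = 1633.16×1 + 6699.55×10 + 351.72×6 = 1633.16 + 66995.5 + 2110.32 = 70738.98
link = 59088.55/70738.98 = 0.835304
Link Feb 2014→Mar 2014:
ΣP(Mar 2014)Q(Feb 2014) = 2554.18×1 + 5063.08×12 + 452.99×6 = 2554.18 + 60756.96 + 2717.94 = 66029.08
ΣP(Feb 2014)Q(Feb 2014) = 2120.07×1 + 5427.73×12 + 448.53×6 = 2120.07 + 65132.76 + 2691.18 = 69944.01
link = 66029.08/69944.01 = 0.944028
Link Mar 2014→Apr 2014:
ΣP(Apr 2014)Q(Mar 2014) = 3135.49×1 + 4693.05×11 + 433.67×7 = 3135.49 + 51623.55 + 3035.69 = 57794.73
ΣP(Mar 2014)Q(Mar 2014) = 2554.18×1 + 5063.08×11 + 452.99×7 = 2554.18 + 55693.88 + 3170.93 = 61418.99
link = 57794.73/61418.99 = 0.940991
Chained index = 100 × 0.835304 × 0.944028 × 0.940991 = 74.2019

74.20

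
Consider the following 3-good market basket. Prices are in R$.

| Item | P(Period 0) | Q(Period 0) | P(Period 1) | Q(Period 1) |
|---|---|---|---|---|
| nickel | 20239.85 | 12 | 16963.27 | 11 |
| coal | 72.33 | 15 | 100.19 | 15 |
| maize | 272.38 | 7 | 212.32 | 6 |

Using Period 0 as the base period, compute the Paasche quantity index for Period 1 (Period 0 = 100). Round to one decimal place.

91.7

Paasche quantity index uses current-period prices as weights.
ΣP(Period 1)·Q(Period 1) = 16963.27×11 + 100.19×15 + 212.32×6 = 186595.97 + 1502.85 + 1273.92 = 189372.74
ΣP(Period 1)·Q(Period 0) = 16963.27×12 + 100.19×15 + 212.32×7 = 203559.24 + 1502.85 + 1486.24 = 206548.33
Index = 189372.74 / 206548.33 × 100 = 91.6845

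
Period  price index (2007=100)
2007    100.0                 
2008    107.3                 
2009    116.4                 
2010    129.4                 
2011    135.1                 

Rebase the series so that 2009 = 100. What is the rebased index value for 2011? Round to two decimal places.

116.07

Rebased(2011) = 135.1 / 116.4 × 100 = 116.0653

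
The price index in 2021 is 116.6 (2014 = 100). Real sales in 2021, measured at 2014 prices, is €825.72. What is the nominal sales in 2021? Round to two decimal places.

Nominal = Real × (Index/100) = 825.72 × (116.6/100)
        = 825.72 × 1.166 = 962.7895

962.79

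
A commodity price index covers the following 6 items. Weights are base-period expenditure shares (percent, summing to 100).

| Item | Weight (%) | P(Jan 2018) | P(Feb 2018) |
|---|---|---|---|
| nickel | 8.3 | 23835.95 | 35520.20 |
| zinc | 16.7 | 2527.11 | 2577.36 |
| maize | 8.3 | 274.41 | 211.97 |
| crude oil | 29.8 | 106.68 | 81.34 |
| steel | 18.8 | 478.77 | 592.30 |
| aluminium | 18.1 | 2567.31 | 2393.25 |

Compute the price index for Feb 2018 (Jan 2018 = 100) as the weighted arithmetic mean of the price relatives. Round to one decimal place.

nickel: 8.3 × (35520.20/23835.95) = 8.3 × 1.490194 = 12.3686
zinc: 16.7 × (2577.36/2527.11) = 16.7 × 1.019884 = 17.0321
maize: 8.3 × (211.97/274.41) = 8.3 × 0.772457 = 6.4114
crude oil: 29.8 × (81.34/106.68) = 29.8 × 0.762467 = 22.7215
steel: 18.8 × (592.30/478.77) = 18.8 × 1.237128 = 23.2580
aluminium: 18.1 × (2393.25/2567.31) = 18.1 × 0.932201 = 16.8728
Index = Σ wᵢ·(p₁ᵢ/p₀ᵢ) = 12.3686 + 17.0321 + 6.4114 + 22.7215 + 23.2580 + 16.8728 = 98.6645

98.7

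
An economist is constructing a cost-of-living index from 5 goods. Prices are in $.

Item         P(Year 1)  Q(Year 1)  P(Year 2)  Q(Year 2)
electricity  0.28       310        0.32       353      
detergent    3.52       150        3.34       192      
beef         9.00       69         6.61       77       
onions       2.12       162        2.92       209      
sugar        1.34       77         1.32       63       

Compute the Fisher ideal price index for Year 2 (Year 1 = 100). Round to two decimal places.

97.50

Laspeyres component (base-period weights):
ΣP(Year 2)Q(Year 1) = 0.32×310 + 3.34×150 + 6.61×69 + 2.92×162 + 1.32×77 = 99.2 + 501 + 456.09 + 473.04 + 101.64 = 1630.97
ΣP(Year 1)Q(Year 1) = 0.28×310 + 3.52×150 + 9.00×69 + 2.12×162 + 1.34×77 = 86.8 + 528 + 621 + 343.44 + 103.18 = 1682.42
L = 1630.97 / 1682.42 × 100 = 96.9419
Paasche component (current-period weights):
ΣP(Year 2)Q(Year 2) = 0.32×353 + 3.34×192 + 6.61×77 + 2.92×209 + 1.32×63 = 112.96 + 641.28 + 508.97 + 610.28 + 83.16 = 1956.65
ΣP(Year 1)Q(Year 2) = 0.28×353 + 3.52×192 + 9.00×77 + 2.12×209 + 1.34×63 = 98.84 + 675.84 + 693 + 443.08 + 84.42 = 1995.18
P = 1956.65 / 1995.18 × 100 = 98.0688
Fisher = √(L × P) = √(96.9419 × 98.0688) = 97.5037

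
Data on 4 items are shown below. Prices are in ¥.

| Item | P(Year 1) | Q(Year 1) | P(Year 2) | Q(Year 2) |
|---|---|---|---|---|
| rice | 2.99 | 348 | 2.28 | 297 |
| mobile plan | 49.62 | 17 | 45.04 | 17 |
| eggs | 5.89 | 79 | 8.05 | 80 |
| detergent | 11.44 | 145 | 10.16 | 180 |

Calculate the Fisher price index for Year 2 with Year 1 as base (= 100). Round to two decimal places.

91.70

Laspeyres component (base-period weights):
ΣP(Year 2)Q(Year 1) = 2.28×348 + 45.04×17 + 8.05×79 + 10.16×145 = 793.44 + 765.68 + 635.95 + 1473.2 = 3668.27
ΣP(Year 1)Q(Year 1) = 2.99×348 + 49.62×17 + 5.89×79 + 11.44×145 = 1040.52 + 843.54 + 465.31 + 1658.8 = 4008.17
L = 3668.27 / 4008.17 × 100 = 91.5198
Paasche component (current-period weights):
ΣP(Year 2)Q(Year 2) = 2.28×297 + 45.04×17 + 8.05×80 + 10.16×180 = 677.16 + 765.68 + 644 + 1828.8 = 3915.64
ΣP(Year 1)Q(Year 2) = 2.99×297 + 49.62×17 + 5.89×80 + 11.44×180 = 888.03 + 843.54 + 471.2 + 2059.2 = 4261.97
P = 3915.64 / 4261.97 × 100 = 91.8739
Fisher = √(L × P) = √(91.5198 × 91.8739) = 91.6967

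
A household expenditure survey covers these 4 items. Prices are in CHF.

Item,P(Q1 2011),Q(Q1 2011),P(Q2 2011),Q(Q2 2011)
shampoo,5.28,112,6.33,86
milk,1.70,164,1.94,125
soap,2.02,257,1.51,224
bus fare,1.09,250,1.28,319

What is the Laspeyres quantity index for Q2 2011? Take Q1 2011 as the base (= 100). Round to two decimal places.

88.26

Laspeyres quantity index uses base-period prices as weights.
ΣP(Q1 2011)·Q(Q2 2011) = 5.28×86 + 1.70×125 + 2.02×224 + 1.09×319 = 454.08 + 212.5 + 452.48 + 347.71 = 1466.77
ΣP(Q1 2011)·Q(Q1 2011) = 5.28×112 + 1.70×164 + 2.02×257 + 1.09×250 = 591.36 + 278.8 + 519.14 + 272.5 = 1661.8
Index = 1466.77 / 1661.8 × 100 = 88.2639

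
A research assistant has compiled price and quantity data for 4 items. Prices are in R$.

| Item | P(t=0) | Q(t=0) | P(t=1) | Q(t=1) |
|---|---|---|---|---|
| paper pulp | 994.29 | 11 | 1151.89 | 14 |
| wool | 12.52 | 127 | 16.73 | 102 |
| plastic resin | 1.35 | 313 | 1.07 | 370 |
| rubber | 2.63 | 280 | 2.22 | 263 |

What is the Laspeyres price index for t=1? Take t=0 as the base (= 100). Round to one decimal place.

115.1

Laspeyres price index uses base-period quantities as weights.
ΣP(t=1)·Q(t=0) = 1151.89×11 + 16.73×127 + 1.07×313 + 2.22×280 = 12670.79 + 2124.71 + 334.91 + 621.6 = 15752.01
ΣP(t=0)·Q(t=0) = 994.29×11 + 12.52×127 + 1.35×313 + 2.63×280 = 10937.19 + 1590.04 + 422.55 + 736.4 = 13686.18
Index = 15752.01 / 13686.18 × 100 = 115.0943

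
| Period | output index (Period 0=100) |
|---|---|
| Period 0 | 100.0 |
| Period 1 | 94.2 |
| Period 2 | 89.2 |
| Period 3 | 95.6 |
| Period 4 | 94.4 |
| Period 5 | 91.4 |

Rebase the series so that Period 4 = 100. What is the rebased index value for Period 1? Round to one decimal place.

99.8

Rebased(Period 1) = 94.2 / 94.4 × 100 = 99.7881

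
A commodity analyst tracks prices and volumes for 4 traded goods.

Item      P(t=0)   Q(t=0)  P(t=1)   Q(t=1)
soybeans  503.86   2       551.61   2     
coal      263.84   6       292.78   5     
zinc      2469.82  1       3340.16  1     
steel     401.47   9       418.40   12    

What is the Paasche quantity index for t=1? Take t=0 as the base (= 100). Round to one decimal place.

109.7

Paasche quantity index uses current-period prices as weights.
ΣP(t=1)·Q(t=1) = 551.61×2 + 292.78×5 + 3340.16×1 + 418.40×12 = 1103.22 + 1463.9 + 3340.16 + 5020.8 = 10928.08
ΣP(t=1)·Q(t=0) = 551.61×2 + 292.78×6 + 3340.16×1 + 418.40×9 = 1103.22 + 1756.68 + 3340.16 + 3765.6 = 9965.66
Index = 10928.08 / 9965.66 × 100 = 109.6574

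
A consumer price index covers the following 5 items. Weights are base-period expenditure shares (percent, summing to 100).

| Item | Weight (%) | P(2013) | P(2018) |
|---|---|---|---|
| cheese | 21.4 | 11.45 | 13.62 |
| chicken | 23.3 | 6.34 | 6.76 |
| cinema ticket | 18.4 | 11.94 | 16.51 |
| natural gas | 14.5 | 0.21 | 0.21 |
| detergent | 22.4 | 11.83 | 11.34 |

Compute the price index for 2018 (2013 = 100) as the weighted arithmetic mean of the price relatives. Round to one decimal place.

cheese: 21.4 × (13.62/11.45) = 21.4 × 1.189520 = 25.4557
chicken: 23.3 × (6.76/6.34) = 23.3 × 1.066246 = 24.8435
cinema ticket: 18.4 × (16.51/11.94) = 18.4 × 1.382747 = 25.4425
natural gas: 14.5 × (0.21/0.21) = 14.5 × 1.000000 = 14.5000
detergent: 22.4 × (11.34/11.83) = 22.4 × 0.958580 = 21.4722
Index = Σ wᵢ·(p₁ᵢ/p₀ᵢ) = 25.4557 + 24.8435 + 25.4425 + 14.5000 + 21.4722 = 111.7140

111.7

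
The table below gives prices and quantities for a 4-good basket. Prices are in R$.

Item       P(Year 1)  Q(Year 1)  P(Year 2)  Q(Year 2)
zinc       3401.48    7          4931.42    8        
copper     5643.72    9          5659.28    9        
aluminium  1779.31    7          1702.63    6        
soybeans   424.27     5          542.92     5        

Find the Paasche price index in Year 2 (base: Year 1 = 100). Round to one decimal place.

113.8

Paasche price index uses current-period quantities as weights.
ΣP(Year 2)·Q(Year 2) = 4931.42×8 + 5659.28×9 + 1702.63×6 + 542.92×5 = 39451.36 + 50933.52 + 10215.78 + 2714.6 = 103315.26
ΣP(Year 1)·Q(Year 2) = 3401.48×8 + 5643.72×9 + 1779.31×6 + 424.27×5 = 27211.84 + 50793.48 + 10675.86 + 2121.35 = 90802.53
Index = 103315.26 / 90802.53 × 100 = 113.7802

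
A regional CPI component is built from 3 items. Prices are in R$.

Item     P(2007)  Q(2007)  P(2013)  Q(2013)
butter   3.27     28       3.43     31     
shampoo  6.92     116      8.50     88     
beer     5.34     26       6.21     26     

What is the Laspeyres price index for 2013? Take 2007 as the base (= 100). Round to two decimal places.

120.36

Laspeyres price index uses base-period quantities as weights.
ΣP(2013)·Q(2007) = 3.43×28 + 8.50×116 + 6.21×26 = 96.04 + 986 + 161.46 = 1243.5
ΣP(2007)·Q(2007) = 3.27×28 + 6.92×116 + 5.34×26 = 91.56 + 802.72 + 138.84 = 1033.12
Index = 1243.5 / 1033.12 × 100 = 120.3636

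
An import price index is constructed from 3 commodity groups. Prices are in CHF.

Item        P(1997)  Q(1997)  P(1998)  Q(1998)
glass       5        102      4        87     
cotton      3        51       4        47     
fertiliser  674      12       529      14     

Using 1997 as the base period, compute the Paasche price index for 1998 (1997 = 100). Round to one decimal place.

Paasche price index uses current-period quantities as weights.
ΣP(1998)·Q(1998) = 4×87 + 4×47 + 529×14 = 348 + 188 + 7406 = 7942
ΣP(1997)·Q(1998) = 5×87 + 3×47 + 674×14 = 435 + 141 + 9436 = 10012
Index = 7942 / 10012 × 100 = 79.3248

79.3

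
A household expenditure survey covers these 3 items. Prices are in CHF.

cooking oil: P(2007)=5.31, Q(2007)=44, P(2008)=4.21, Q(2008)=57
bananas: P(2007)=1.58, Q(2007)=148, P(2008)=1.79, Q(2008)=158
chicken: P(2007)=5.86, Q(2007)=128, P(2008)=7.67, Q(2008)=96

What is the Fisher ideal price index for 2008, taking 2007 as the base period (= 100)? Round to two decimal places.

115.25

Laspeyres component (base-period weights):
ΣP(2008)Q(2007) = 4.21×44 + 1.79×148 + 7.67×128 = 185.24 + 264.92 + 981.76 = 1431.92
ΣP(2007)Q(2007) = 5.31×44 + 1.58×148 + 5.86×128 = 233.64 + 233.84 + 750.08 = 1217.56
L = 1431.92 / 1217.56 × 100 = 117.6057
Paasche component (current-period weights):
ΣP(2008)Q(2008) = 4.21×57 + 1.79×158 + 7.67×96 = 239.97 + 282.82 + 736.32 = 1259.11
ΣP(2007)Q(2008) = 5.31×57 + 1.58×158 + 5.86×96 = 302.67 + 249.64 + 562.56 = 1114.87
P = 1259.11 / 1114.87 × 100 = 112.9378
Fisher = √(L × P) = √(117.6057 × 112.9378) = 115.2481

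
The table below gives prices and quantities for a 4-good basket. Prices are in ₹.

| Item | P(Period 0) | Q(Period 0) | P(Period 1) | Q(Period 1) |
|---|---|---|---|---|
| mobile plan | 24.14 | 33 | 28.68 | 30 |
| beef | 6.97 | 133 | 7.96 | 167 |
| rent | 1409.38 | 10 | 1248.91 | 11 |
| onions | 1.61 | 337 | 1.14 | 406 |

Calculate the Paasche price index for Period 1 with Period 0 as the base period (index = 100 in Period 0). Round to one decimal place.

90.8

Paasche price index uses current-period quantities as weights.
ΣP(Period 1)·Q(Period 1) = 28.68×30 + 7.96×167 + 1248.91×11 + 1.14×406 = 860.4 + 1329.32 + 13738.01 + 462.84 = 16390.57
ΣP(Period 0)·Q(Period 1) = 24.14×30 + 6.97×167 + 1409.38×11 + 1.61×406 = 724.2 + 1163.99 + 15503.18 + 653.66 = 18045.03
Index = 16390.57 / 18045.03 × 100 = 90.8315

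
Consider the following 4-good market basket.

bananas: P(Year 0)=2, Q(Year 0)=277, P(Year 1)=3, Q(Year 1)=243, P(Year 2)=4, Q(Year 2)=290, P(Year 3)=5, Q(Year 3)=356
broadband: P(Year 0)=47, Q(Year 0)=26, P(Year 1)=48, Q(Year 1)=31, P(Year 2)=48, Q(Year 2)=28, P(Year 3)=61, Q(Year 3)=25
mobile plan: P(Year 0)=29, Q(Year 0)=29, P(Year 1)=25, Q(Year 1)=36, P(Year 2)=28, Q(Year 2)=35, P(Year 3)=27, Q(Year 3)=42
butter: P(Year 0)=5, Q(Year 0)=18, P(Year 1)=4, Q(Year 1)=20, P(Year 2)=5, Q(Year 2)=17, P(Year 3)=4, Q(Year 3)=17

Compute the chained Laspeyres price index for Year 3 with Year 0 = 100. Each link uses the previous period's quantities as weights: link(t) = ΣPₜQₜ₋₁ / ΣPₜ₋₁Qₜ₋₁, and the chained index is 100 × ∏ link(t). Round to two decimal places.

138.57

Link Year 0→Year 1:
ΣP(Year 1)Q(Year 0) = 3×277 + 48×26 + 25×29 + 4×18 = 831 + 1248 + 725 + 72 = 2876
ΣP(Year 0)Q(Year 0) = 2×277 + 47×26 + 29×29 + 5×18 = 554 + 1222 + 841 + 90 = 2707
link = 2876/2707 = 1.062431
Link Year 1→Year 2:
ΣP(Year 2)Q(Year 1) = 4×243 + 48×31 + 28×36 + 5×20 = 972 + 1488 + 1008 + 100 = 3568
ΣP(Year 1)Q(Year 1) = 3×243 + 48×31 + 25×36 + 4×20 = 729 + 1488 + 900 + 80 = 3197
link = 3568/3197 = 1.116046
Link Year 2→Year 3:
ΣP(Year 3)Q(Year 2) = 5×290 + 61×28 + 27×35 + 4×17 = 1450 + 1708 + 945 + 68 = 4171
ΣP(Year 2)Q(Year 2) = 4×290 + 48×28 + 28×35 + 5×17 = 1160 + 1344 + 980 + 85 = 3569
link = 4171/3569 = 1.168675
Chained index = 100 × 1.062431 × 1.116046 × 1.168675 = 138.5723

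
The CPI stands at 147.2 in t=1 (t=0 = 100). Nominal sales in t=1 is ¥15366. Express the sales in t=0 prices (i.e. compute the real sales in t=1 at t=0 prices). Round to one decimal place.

Real = Nominal ÷ (Index/100) = 15366 ÷ (147.2/100)
     = 15366 ÷ 1.472 = 10438.8587

10438.9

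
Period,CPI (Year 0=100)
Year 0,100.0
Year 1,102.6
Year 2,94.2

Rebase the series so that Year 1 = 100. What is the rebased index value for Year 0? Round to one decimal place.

97.5

Rebased(Year 0) = 100.0 / 102.6 × 100 = 97.4659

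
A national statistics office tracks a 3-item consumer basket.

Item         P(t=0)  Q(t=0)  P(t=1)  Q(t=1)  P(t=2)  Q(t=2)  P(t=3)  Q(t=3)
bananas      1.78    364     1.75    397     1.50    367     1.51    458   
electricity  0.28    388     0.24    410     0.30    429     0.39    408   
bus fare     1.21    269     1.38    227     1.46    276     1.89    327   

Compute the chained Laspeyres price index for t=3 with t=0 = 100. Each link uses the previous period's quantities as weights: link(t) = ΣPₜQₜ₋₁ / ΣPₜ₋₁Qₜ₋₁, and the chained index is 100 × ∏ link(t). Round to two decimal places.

Link t=0→t=1:
ΣP(t=1)Q(t=0) = 1.75×364 + 0.24×388 + 1.38×269 = 637 + 93.12 + 371.22 = 1101.34
ΣP(t=0)Q(t=0) = 1.78×364 + 0.28×388 + 1.21×269 = 647.92 + 108.64 + 325.49 = 1082.05
link = 1101.34/1082.05 = 1.017827
Link t=1→t=2:
ΣP(t=2)Q(t=1) = 1.50×397 + 0.30×410 + 1.46×227 = 595.5 + 123 + 331.42 = 1049.92
ΣP(t=1)Q(t=1) = 1.75×397 + 0.24×410 + 1.38×227 = 694.75 + 98.4 + 313.26 = 1106.41
link = 1049.92/1106.41 = 0.948943
Link t=2→t=3:
ΣP(t=3)Q(t=2) = 1.51×367 + 0.39×429 + 1.89×276 = 554.17 + 167.31 + 521.64 = 1243.12
ΣP(t=2)Q(t=2) = 1.50×367 + 0.30×429 + 1.46×276 = 550.5 + 128.7 + 402.96 = 1082.16
link = 1243.12/1082.16 = 1.148740
Chained index = 100 × 1.017827 × 0.948943 × 1.148740 = 110.9522

110.95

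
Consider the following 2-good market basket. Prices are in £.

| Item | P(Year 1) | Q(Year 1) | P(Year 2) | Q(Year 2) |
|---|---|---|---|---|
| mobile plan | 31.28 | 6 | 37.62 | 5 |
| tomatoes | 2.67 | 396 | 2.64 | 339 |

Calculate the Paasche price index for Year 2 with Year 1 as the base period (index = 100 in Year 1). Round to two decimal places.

Paasche price index uses current-period quantities as weights.
ΣP(Year 2)·Q(Year 2) = 37.62×5 + 2.64×339 = 188.1 + 894.96 = 1083.06
ΣP(Year 1)·Q(Year 2) = 31.28×5 + 2.67×339 = 156.4 + 905.13 = 1061.53
Index = 1083.06 / 1061.53 × 100 = 102.0282

102.03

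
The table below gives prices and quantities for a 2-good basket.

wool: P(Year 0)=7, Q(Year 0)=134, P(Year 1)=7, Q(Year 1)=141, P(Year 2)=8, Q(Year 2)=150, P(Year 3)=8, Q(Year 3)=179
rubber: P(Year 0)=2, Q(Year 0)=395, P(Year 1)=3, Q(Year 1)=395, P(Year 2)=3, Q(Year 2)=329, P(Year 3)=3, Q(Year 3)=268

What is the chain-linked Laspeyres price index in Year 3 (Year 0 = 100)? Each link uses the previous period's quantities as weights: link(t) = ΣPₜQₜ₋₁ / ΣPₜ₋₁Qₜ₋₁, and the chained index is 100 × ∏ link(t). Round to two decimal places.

Link Year 0→Year 1:
ΣP(Year 1)Q(Year 0) = 7×134 + 3×395 = 938 + 1185 = 2123
ΣP(Year 0)Q(Year 0) = 7×134 + 2×395 = 938 + 790 = 1728
link = 2123/1728 = 1.228588
Link Year 1→Year 2:
ΣP(Year 2)Q(Year 1) = 8×141 + 3×395 = 1128 + 1185 = 2313
ΣP(Year 1)Q(Year 1) = 7×141 + 3×395 = 987 + 1185 = 2172
link = 2313/2172 = 1.064917
Link Year 2→Year 3:
ΣP(Year 3)Q(Year 2) = 8×150 + 3×329 = 1200 + 987 = 2187
ΣP(Year 2)Q(Year 2) = 8×150 + 3×329 = 1200 + 987 = 2187
link = 2187/2187 = 1.000000
Chained index = 100 × 1.228588 × 1.064917 × 1.000000 = 130.8344

130.83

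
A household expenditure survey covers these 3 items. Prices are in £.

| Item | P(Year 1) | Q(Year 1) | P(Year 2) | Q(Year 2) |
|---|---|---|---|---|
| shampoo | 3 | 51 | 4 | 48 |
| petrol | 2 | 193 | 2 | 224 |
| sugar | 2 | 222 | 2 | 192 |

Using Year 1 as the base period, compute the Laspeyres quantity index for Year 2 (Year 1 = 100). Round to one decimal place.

99.3

Laspeyres quantity index uses base-period prices as weights.
ΣP(Year 1)·Q(Year 2) = 3×48 + 2×224 + 2×192 = 144 + 448 + 384 = 976
ΣP(Year 1)·Q(Year 1) = 3×51 + 2×193 + 2×222 = 153 + 386 + 444 = 983
Index = 976 / 983 × 100 = 99.2879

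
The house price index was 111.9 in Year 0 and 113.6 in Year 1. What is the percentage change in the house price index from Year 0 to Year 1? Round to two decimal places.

1.52%

Change = (113.6 − 111.9) / 111.9 × 100
       = 1.7 / 111.9 × 100 = 1.5192%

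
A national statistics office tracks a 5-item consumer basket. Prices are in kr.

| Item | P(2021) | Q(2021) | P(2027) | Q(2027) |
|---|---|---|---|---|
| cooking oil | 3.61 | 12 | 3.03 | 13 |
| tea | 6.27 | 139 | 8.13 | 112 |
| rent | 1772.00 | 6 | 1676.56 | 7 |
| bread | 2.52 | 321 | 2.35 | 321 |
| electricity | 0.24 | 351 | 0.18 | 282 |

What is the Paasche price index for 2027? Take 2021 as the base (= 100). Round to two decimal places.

96.16

Paasche price index uses current-period quantities as weights.
ΣP(2027)·Q(2027) = 3.03×13 + 8.13×112 + 1676.56×7 + 2.35×321 + 0.18×282 = 39.39 + 910.56 + 11735.92 + 754.35 + 50.76 = 13490.98
ΣP(2021)·Q(2027) = 3.61×13 + 6.27×112 + 1772.00×7 + 2.52×321 + 0.24×282 = 46.93 + 702.24 + 12404 + 808.92 + 67.68 = 14029.77
Index = 13490.98 / 14029.77 × 100 = 96.1597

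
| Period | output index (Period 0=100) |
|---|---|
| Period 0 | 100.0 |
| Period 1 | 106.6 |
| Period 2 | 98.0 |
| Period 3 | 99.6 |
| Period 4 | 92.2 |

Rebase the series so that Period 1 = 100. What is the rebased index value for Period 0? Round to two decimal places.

Rebased(Period 0) = 100.0 / 106.6 × 100 = 93.8086

93.81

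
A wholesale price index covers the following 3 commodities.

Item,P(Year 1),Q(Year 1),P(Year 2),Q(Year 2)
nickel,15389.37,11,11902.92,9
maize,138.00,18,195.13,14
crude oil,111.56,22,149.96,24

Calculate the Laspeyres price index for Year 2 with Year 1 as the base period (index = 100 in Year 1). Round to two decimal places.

79.06

Laspeyres price index uses base-period quantities as weights.
ΣP(Year 2)·Q(Year 1) = 11902.92×11 + 195.13×18 + 149.96×22 = 130932.12 + 3512.34 + 3299.12 = 137743.58
ΣP(Year 1)·Q(Year 1) = 15389.37×11 + 138.00×18 + 111.56×22 = 169283.07 + 2484 + 2454.32 = 174221.39
Index = 137743.58 / 174221.39 × 100 = 79.0624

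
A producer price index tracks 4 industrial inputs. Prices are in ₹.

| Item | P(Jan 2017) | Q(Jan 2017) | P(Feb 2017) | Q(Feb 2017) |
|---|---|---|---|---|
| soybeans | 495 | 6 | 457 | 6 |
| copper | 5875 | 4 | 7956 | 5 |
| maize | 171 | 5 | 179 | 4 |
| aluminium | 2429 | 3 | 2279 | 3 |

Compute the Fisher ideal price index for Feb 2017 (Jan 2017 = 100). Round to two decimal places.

Laspeyres component (base-period weights):
ΣP(Feb 2017)Q(Jan 2017) = 457×6 + 7956×4 + 179×5 + 2279×3 = 2742 + 31824 + 895 + 6837 = 42298
ΣP(Jan 2017)Q(Jan 2017) = 495×6 + 5875×4 + 171×5 + 2429×3 = 2970 + 23500 + 855 + 7287 = 34612
L = 42298 / 34612 × 100 = 122.2062
Paasche component (current-period weights):
ΣP(Feb 2017)Q(Feb 2017) = 457×6 + 7956×5 + 179×4 + 2279×3 = 2742 + 39780 + 716 + 6837 = 50075
ΣP(Jan 2017)Q(Feb 2017) = 495×6 + 5875×5 + 171×4 + 2429×3 = 2970 + 29375 + 684 + 7287 = 40316
P = 50075 / 40316 × 100 = 124.2063
Fisher = √(L × P) = √(122.2062 × 124.2063) = 123.2022

123.20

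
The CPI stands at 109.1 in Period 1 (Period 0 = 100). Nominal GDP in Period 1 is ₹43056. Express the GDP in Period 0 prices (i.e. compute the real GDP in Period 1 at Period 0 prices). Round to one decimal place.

Real = Nominal ÷ (Index/100) = 43056 ÷ (109.1/100)
     = 43056 ÷ 1.091 = 39464.7113

39464.7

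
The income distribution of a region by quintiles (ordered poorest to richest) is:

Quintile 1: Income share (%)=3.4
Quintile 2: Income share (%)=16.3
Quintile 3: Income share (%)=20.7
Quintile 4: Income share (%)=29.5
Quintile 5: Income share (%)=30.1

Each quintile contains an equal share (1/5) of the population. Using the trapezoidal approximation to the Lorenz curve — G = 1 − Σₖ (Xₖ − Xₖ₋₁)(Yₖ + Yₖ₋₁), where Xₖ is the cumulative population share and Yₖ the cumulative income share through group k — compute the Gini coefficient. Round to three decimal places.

Cumulative income shares Yₖ: 0.0340, 0.1970, 0.4040, 0.6990, 1.0000
Σ (Xₖ−Xₖ₋₁)(Yₖ+Yₖ₋₁) = (1/5)(0.0340+0.0000) + (1/5)(0.1970+0.0340) + (1/5)(0.4040+0.1970) + (1/5)(0.6990+0.4040) + (1/5)(1.0000+0.6990)
  = 0.0068 + 0.0462 + 0.1202 + 0.2206 + 0.3398 = 0.7336
G = 1 − 0.7336 = 0.2664

0.266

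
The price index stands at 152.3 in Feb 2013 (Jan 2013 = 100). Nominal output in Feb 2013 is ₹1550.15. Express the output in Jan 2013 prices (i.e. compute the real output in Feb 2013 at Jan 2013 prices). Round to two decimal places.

1017.83

Real = Nominal ÷ (Index/100) = 1550.15 ÷ (152.3/100)
     = 1550.15 ÷ 1.523 = 1017.8267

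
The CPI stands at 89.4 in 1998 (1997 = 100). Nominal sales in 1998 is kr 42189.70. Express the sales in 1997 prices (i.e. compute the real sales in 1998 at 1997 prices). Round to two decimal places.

Real = Nominal ÷ (Index/100) = 42189.70 ÷ (89.4/100)
     = 42189.70 ÷ 0.894 = 47192.0582

47192.06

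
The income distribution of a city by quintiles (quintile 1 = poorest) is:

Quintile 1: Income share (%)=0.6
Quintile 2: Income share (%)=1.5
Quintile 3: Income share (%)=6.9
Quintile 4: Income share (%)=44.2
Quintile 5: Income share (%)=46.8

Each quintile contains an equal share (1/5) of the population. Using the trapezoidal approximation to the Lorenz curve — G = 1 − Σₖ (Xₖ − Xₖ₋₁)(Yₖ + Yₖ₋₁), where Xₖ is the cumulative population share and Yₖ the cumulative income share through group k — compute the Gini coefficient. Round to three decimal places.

0.540

Cumulative income shares Yₖ: 0.0060, 0.0210, 0.0900, 0.5320, 1.0000
Σ (Xₖ−Xₖ₋₁)(Yₖ+Yₖ₋₁) = (1/5)(0.0060+0.0000) + (1/5)(0.0210+0.0060) + (1/5)(0.0900+0.0210) + (1/5)(0.5320+0.0900) + (1/5)(1.0000+0.5320)
  = 0.0012 + 0.0054 + 0.0222 + 0.1244 + 0.3064 = 0.4596
G = 1 − 0.4596 = 0.5404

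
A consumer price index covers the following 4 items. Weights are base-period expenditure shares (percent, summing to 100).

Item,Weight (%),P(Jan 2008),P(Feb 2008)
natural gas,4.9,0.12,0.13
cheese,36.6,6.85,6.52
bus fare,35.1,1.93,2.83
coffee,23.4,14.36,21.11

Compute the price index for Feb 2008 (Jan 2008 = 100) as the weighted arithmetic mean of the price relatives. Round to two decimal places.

126.01

natural gas: 4.9 × (0.13/0.12) = 4.9 × 1.083333 = 5.3083
cheese: 36.6 × (6.52/6.85) = 36.6 × 0.951825 = 34.8368
bus fare: 35.1 × (2.83/1.93) = 35.1 × 1.466321 = 51.4679
coffee: 23.4 × (21.11/14.36) = 23.4 × 1.470056 = 34.3993
Index = Σ wᵢ·(p₁ᵢ/p₀ᵢ) = 5.3083 + 34.8368 + 51.4679 + 34.3993 = 126.0123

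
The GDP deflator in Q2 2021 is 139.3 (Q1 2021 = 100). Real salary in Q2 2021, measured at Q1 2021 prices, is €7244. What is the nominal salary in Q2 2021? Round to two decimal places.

10090.89

Nominal = Real × (Index/100) = 7244 × (139.3/100)
        = 7244 × 1.393 = 10090.8920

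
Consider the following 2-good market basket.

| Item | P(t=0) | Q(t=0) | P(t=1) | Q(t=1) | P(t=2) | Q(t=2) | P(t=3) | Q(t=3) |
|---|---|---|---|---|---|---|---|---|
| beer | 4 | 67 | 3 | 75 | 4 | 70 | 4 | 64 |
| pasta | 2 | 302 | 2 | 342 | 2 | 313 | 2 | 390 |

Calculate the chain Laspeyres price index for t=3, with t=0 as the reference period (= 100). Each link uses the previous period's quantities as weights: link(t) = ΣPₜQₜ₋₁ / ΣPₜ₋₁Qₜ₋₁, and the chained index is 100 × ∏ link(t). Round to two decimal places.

99.93

Link t=0→t=1:
ΣP(t=1)Q(t=0) = 3×67 + 2×302 = 201 + 604 = 805
ΣP(t=0)Q(t=0) = 4×67 + 2×302 = 268 + 604 = 872
link = 805/872 = 0.923165
Link t=1→t=2:
ΣP(t=2)Q(t=1) = 4×75 + 2×342 = 300 + 684 = 984
ΣP(t=1)Q(t=1) = 3×75 + 2×342 = 225 + 684 = 909
link = 984/909 = 1.082508
Link t=2→t=3:
ΣP(t=3)Q(t=2) = 4×70 + 2×313 = 280 + 626 = 906
ΣP(t=2)Q(t=2) = 4×70 + 2×313 = 280 + 626 = 906
link = 906/906 = 1.000000
Chained index = 100 × 0.923165 × 1.082508 × 1.000000 = 99.9334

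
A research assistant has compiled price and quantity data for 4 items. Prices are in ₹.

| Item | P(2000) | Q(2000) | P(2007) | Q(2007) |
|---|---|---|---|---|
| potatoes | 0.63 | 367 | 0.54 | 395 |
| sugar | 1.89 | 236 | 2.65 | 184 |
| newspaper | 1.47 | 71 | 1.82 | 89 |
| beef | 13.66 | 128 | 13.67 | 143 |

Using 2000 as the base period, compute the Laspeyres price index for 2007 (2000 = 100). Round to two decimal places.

106.82

Laspeyres price index uses base-period quantities as weights.
ΣP(2007)·Q(2000) = 0.54×367 + 2.65×236 + 1.82×71 + 13.67×128 = 198.18 + 625.4 + 129.22 + 1749.76 = 2702.56
ΣP(2000)·Q(2000) = 0.63×367 + 1.89×236 + 1.47×71 + 13.66×128 = 231.21 + 446.04 + 104.37 + 1748.48 = 2530.1
Index = 2702.56 / 2530.1 × 100 = 106.8163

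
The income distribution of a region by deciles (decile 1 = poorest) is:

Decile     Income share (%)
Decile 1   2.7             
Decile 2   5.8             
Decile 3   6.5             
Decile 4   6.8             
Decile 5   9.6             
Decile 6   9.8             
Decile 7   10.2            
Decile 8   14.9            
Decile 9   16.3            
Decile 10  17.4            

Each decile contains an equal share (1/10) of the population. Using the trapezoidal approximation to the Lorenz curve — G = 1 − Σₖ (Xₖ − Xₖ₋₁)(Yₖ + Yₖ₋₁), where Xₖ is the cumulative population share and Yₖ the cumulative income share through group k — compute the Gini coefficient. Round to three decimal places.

Cumulative income shares Yₖ: 0.0270, 0.0850, 0.1500, 0.2180, 0.3140, 0.4120, 0.5140, 0.6630, 0.8260, 1.0000
Σ (Xₖ−Xₖ₋₁)(Yₖ+Yₖ₋₁) = (1/10)(0.0270+0.0000) + (1/10)(0.0850+0.0270) + (1/10)(0.1500+0.0850) + (1/10)(0.2180+0.1500) + (1/10)(0.3140+0.2180) + (1/10)(0.4120+0.3140) + (1/10)(0.5140+0.4120) + (1/10)(0.6630+0.5140) + (1/10)(0.8260+0.6630) + (1/10)(1.0000+0.8260)
  = 0.0027 + 0.0112 + 0.0235 + 0.0368 + 0.0532 + 0.0726 + 0.0926 + 0.1177 + 0.1489 + 0.1826 = 0.7418
G = 1 − 0.7418 = 0.2582

0.258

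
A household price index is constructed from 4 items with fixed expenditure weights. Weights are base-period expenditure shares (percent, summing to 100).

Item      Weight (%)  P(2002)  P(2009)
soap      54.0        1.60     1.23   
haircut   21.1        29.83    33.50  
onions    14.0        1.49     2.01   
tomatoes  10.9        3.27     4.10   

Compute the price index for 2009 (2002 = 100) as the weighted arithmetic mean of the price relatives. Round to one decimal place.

97.8

soap: 54.0 × (1.23/1.60) = 54.0 × 0.768750 = 41.5125
haircut: 21.1 × (33.50/29.83) = 21.1 × 1.123031 = 23.6959
onions: 14.0 × (2.01/1.49) = 14.0 × 1.348993 = 18.8859
tomatoes: 10.9 × (4.10/3.27) = 10.9 × 1.253823 = 13.6667
Index = Σ wᵢ·(p₁ᵢ/p₀ᵢ) = 41.5125 + 23.6959 + 18.8859 + 13.6667 = 97.7610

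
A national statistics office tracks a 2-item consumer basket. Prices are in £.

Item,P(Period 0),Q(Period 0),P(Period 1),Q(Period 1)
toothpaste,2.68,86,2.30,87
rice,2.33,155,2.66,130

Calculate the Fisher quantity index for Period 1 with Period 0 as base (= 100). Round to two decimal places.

90.04

Laspeyres component (base-period weights):
ΣP(Period 0)Q(Period 1) = 2.68×87 + 2.33×130 = 233.16 + 302.9 = 536.06
ΣP(Period 0)Q(Period 0) = 2.68×86 + 2.33×155 = 230.48 + 361.15 = 591.63
L = 536.06 / 591.63 × 100 = 90.6073
Paasche component (current-period weights):
ΣP(Period 1)Q(Period 1) = 2.30×87 + 2.66×130 = 200.1 + 345.8 = 545.9
ΣP(Period 1)Q(Period 0) = 2.30×86 + 2.66×155 = 197.8 + 412.3 = 610.1
P = 545.9 / 610.1 × 100 = 89.4771
Fisher = √(L × P) = √(90.6073 × 89.4771) = 90.0404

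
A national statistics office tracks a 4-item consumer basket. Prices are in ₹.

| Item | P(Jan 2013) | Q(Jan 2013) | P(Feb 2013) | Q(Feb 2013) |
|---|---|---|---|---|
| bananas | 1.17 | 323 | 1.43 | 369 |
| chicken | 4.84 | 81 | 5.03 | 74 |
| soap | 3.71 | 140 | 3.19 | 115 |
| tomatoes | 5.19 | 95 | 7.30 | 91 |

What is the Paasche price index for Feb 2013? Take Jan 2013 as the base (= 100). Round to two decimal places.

114.34

Paasche price index uses current-period quantities as weights.
ΣP(Feb 2013)·Q(Feb 2013) = 1.43×369 + 5.03×74 + 3.19×115 + 7.30×91 = 527.67 + 372.22 + 366.85 + 664.3 = 1931.04
ΣP(Jan 2013)·Q(Feb 2013) = 1.17×369 + 4.84×74 + 3.71×115 + 5.19×91 = 431.73 + 358.16 + 426.65 + 472.29 = 1688.83
Index = 1931.04 / 1688.83 × 100 = 114.3419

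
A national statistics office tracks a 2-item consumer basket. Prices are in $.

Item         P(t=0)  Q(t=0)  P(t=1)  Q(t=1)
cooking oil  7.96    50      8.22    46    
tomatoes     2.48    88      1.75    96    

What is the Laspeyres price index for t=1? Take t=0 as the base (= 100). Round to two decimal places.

91.69

Laspeyres price index uses base-period quantities as weights.
ΣP(t=1)·Q(t=0) = 8.22×50 + 1.75×88 = 411 + 154 = 565
ΣP(t=0)·Q(t=0) = 7.96×50 + 2.48×88 = 398 + 218.24 = 616.24
Index = 565 / 616.24 × 100 = 91.6851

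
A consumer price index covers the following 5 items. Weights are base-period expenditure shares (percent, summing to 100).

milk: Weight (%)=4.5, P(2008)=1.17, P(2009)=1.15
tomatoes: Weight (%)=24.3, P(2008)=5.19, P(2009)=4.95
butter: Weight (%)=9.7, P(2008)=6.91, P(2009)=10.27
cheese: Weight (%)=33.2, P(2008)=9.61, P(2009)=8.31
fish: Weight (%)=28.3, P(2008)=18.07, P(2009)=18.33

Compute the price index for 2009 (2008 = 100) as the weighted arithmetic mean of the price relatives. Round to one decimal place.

99.4

milk: 4.5 × (1.15/1.17) = 4.5 × 0.982906 = 4.4231
tomatoes: 24.3 × (4.95/5.19) = 24.3 × 0.953757 = 23.1763
butter: 9.7 × (10.27/6.91) = 9.7 × 1.486252 = 14.4166
cheese: 33.2 × (8.31/9.61) = 33.2 × 0.864724 = 28.7088
fish: 28.3 × (18.33/18.07) = 28.3 × 1.014388 = 28.7072
Index = Σ wᵢ·(p₁ᵢ/p₀ᵢ) = 4.4231 + 23.1763 + 14.4166 + 28.7088 + 28.7072 = 99.4321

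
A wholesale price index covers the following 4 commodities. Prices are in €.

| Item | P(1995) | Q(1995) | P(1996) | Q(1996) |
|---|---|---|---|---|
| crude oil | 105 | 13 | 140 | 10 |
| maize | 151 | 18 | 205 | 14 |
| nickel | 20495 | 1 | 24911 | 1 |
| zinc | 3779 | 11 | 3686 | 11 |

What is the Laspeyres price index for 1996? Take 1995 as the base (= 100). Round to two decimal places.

107.29

Laspeyres price index uses base-period quantities as weights.
ΣP(1996)·Q(1995) = 140×13 + 205×18 + 24911×1 + 3686×11 = 1820 + 3690 + 24911 + 40546 = 70967
ΣP(1995)·Q(1995) = 105×13 + 151×18 + 20495×1 + 3779×11 = 1365 + 2718 + 20495 + 41569 = 66147
Index = 70967 / 66147 × 100 = 107.2868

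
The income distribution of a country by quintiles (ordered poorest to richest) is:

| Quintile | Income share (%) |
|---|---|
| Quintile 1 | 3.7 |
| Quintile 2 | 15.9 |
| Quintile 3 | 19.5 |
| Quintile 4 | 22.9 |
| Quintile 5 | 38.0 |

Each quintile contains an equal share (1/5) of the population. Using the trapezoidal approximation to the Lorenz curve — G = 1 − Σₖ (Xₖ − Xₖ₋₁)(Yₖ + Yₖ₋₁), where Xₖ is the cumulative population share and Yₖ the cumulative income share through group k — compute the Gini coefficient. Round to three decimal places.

0.302

Cumulative income shares Yₖ: 0.0370, 0.1960, 0.3910, 0.6200, 1.0000
Σ (Xₖ−Xₖ₋₁)(Yₖ+Yₖ₋₁) = (1/5)(0.0370+0.0000) + (1/5)(0.1960+0.0370) + (1/5)(0.3910+0.1960) + (1/5)(0.6200+0.3910) + (1/5)(1.0000+0.6200)
  = 0.0074 + 0.0466 + 0.1174 + 0.2022 + 0.3240 = 0.6976
G = 1 − 0.6976 = 0.3024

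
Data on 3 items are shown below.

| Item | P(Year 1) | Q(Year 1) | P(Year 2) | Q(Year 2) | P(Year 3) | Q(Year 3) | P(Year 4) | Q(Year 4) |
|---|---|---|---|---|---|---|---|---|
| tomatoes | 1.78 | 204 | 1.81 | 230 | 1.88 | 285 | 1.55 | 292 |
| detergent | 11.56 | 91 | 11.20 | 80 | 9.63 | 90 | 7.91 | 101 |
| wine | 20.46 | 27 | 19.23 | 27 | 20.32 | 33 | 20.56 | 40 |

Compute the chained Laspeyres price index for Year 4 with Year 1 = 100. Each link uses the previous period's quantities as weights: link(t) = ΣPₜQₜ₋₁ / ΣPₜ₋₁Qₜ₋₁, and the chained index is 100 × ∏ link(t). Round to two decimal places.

81.94

Link Year 1→Year 2:
ΣP(Year 2)Q(Year 1) = 1.81×204 + 11.20×91 + 19.23×27 = 369.24 + 1019.2 + 519.21 = 1907.65
ΣP(Year 1)Q(Year 1) = 1.78×204 + 11.56×91 + 20.46×27 = 363.12 + 1051.96 + 552.42 = 1967.5
link = 1907.65/1967.5 = 0.969581
Link Year 2→Year 3:
ΣP(Year 3)Q(Year 2) = 1.88×230 + 9.63×80 + 20.32×27 = 432.4 + 770.4 + 548.64 = 1751.44
ΣP(Year 2)Q(Year 2) = 1.81×230 + 11.20×80 + 19.23×27 = 416.3 + 896 + 519.21 = 1831.51
link = 1751.44/1831.51 = 0.956282
Link Year 3→Year 4:
ΣP(Year 4)Q(Year 3) = 1.55×285 + 7.91×90 + 20.56×33 = 441.75 + 711.9 + 678.48 = 1832.13
ΣP(Year 3)Q(Year 3) = 1.88×285 + 9.63×90 + 20.32×33 = 535.8 + 866.7 + 670.56 = 2073.06
link = 1832.13/2073.06 = 0.883780
Chained index = 100 × 0.969581 × 0.956282 × 0.883780 = 81.9435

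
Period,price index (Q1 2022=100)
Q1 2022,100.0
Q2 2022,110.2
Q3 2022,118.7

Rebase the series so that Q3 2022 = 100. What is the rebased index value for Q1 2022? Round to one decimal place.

84.2

Rebased(Q1 2022) = 100.0 / 118.7 × 100 = 84.2460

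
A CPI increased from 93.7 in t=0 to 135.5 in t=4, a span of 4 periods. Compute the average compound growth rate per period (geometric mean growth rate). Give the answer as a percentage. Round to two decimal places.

9.66%

Growth factor = (135.5/93.7)^(1/4) = (1.446105)^(1/4) = 1.096604
Growth rate = 1.096604 − 1 = 0.096604 = 9.6604%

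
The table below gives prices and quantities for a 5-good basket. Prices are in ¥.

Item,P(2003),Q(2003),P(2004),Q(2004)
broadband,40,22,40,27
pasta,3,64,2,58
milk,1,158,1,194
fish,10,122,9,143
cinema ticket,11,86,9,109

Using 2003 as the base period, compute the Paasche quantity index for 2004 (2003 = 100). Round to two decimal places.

120.41

Paasche quantity index uses current-period prices as weights.
ΣP(2004)·Q(2004) = 40×27 + 2×58 + 1×194 + 9×143 + 9×109 = 1080 + 116 + 194 + 1287 + 981 = 3658
ΣP(2004)·Q(2003) = 40×22 + 2×64 + 1×158 + 9×122 + 9×86 = 880 + 128 + 158 + 1098 + 774 = 3038
Index = 3658 / 3038 × 100 = 120.4082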